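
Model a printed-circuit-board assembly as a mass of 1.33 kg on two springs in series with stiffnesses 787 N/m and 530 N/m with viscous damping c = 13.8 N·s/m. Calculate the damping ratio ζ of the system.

Series springs: 1/k_eq = 1/787 + 1/530 = 0.003157, so k_eq = 316.7 N/m.
ω_n = √(k_eq/m) = √(316.7/1.33) = 15.43 rad/s.
Critical damping c_c = 2√(k_eq·m) = 2√(316.7 × 1.33) = 41.05 N·s/m, so ζ = c/c_c = 13.8/41.05 = 0.3362.

0.336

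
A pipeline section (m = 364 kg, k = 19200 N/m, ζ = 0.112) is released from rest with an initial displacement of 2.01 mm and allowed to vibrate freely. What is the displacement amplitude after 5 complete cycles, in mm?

Logarithmic decrement δ = 2πζ/√(1 − ζ²) = 2π × 0.1120/√(1 − 0.0125) = 0.7082.
After n cycles, x_n/x₀ = e^(−nδ), so x_5 = 2.01 × e^(−5 × 0.7082) = 2.01 × 0.02899 = 0.05827 mm.

0.0583 mm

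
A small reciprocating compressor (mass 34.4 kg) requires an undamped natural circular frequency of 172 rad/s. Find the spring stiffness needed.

1020000 N/m

k = m·ω_n² = 34.4 × 172.0² = 34.4 × 29580 = 1018000 N/m.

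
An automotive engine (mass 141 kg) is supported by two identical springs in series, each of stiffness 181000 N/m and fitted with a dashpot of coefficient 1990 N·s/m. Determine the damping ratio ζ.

Series springs: 1/k_eq = 2/181000, so k_eq = 181000/2 = 90500 N/m.
ω_n = √(k_eq/m) = √(90500/141) = 25.33 rad/s.
Critical damping c_c = 2√(k_eq·m) = 2√(90500 × 141) = 7144 N·s/m, so ζ = c/c_c = 1990/7144 = 0.2785.

0.279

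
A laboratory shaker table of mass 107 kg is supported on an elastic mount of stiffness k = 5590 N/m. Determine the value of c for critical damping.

c_c = 2√(k·m) = 2√(5590 × 107) = 2 × 773.4 = 1547 N·s/m.

1550 N·s/m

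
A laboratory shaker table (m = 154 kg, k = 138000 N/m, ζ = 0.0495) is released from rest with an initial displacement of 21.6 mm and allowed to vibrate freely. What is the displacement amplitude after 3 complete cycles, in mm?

8.49 mm

Logarithmic decrement δ = 2πζ/√(1 − ζ²) = 2π × 0.04950/√(1 − 0.00245) = 0.3114.
After n cycles, x_n/x₀ = e^(−nδ), so x_3 = 21.6 × e^(−3 × 0.3114) = 21.6 × 0.3929 = 8.487 mm.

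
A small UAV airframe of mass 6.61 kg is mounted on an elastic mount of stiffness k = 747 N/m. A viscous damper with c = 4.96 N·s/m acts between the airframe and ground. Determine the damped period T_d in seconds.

0.591 s

ω_n = √(k/m) = √(747.0/6.61) = 10.63 rad/s.
Critical damping c_c = 2√(k·m) = 2√(747.0 × 6.61) = 140.5 N·s/m, so ζ = c/c_c = 4.96/140.5 = 0.03529.
ω_d = ω_n√(1 − ζ²) = 10.63 × √(1 − 0.00125) = 10.62 rad/s.
T_d = 2π/ω_d = 0.5914 s.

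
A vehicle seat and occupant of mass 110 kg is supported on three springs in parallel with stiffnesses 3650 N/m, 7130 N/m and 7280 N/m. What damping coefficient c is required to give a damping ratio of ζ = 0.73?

2060 N·s/m

Parallel springs add: k_eq = 3650 + 7130 + 7280 = 18060 N/m.
c_c = 2√(k_eq·m) = 2√(18060 × 110) = 2819 N·s/m.
c = ζ·c_c = 0.73 × 2819 = 2058 N·s/m.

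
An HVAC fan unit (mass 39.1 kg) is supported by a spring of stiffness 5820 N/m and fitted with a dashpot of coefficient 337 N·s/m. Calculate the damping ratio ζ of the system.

0.353

ω_n = √(k/m) = √(5820/39.1) = 12.20 rad/s.
Critical damping c_c = 2√(k·m) = 2√(5820 × 39.1) = 954.1 N·s/m, so ζ = c/c_c = 337/954.1 = 0.3532.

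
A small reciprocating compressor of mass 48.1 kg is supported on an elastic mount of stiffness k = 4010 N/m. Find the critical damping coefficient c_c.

c_c = 2√(k·m) = 2√(4010 × 48.1) = 2 × 439.2 = 878.4 N·s/m.

878 N·s/m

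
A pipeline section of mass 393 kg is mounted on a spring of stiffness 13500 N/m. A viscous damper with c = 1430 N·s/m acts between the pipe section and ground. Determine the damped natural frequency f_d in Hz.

0.887 Hz

ω_n = √(k/m) = √(13500/393) = 5.861 rad/s.
Critical damping c_c = 2√(k·m) = 2√(13500 × 393) = 4607 N·s/m, so ζ = c/c_c = 1430/4607 = 0.3104.
ω_d = ω_n√(1 − ζ²) = 5.861 × √(1 − 0.0964) = 5.571 rad/s.
f_d = ω_d/(2π) = 0.8867 Hz.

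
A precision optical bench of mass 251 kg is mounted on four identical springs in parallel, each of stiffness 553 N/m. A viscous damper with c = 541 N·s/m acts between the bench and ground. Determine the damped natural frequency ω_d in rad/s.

2.77 rad/s

Parallel springs add: k_eq = 4 × 553 = 2212 N/m.
ω_n = √(k_eq/m) = √(2212/251) = 2.969 rad/s.
Critical damping c_c = 2√(k_eq·m) = 2√(2212 × 251) = 1490 N·s/m, so ζ = c/c_c = 541/1490 = 0.3630.
ω_d = ω_n√(1 − ζ²) = 2.969 × √(1 − 0.132) = 2.766 rad/s.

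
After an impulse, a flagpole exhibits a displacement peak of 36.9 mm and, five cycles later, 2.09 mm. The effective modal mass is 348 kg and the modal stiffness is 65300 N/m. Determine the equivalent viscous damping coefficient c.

868 N·s/m

Logarithmic decrement δ = (1/n)·ln(x₀/x_n) = (1/5)·ln(36.9/2.09) = (1/5)·ln(17.66) = 0.5742.
ζ = δ/√(4π² + δ²) = 0.5742/√(39.48 + 0.330) = 0.5742/6.309 = 0.09101.
c = ζ · 2√(km) = 0.09101 × 2√(65300 × 348) = 0.09101 × 9534 = 867.7 N·s/m.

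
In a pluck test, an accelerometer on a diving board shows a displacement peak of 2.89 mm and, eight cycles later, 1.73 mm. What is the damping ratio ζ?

0.0102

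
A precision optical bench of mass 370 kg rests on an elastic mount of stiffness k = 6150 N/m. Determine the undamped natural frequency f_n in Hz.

0.649 Hz

ω_n = √(k/m) = √(6150/370) = √16.62 = 4.077 rad/s.
f_n = ω_n/(2π) = 4.077/6.283 = 0.6489 Hz.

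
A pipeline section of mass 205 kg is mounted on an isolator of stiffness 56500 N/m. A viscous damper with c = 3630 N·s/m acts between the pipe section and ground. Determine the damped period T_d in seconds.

0.447 s

ω_n = √(k/m) = √(56500/205) = 16.60 rad/s.
Critical damping c_c = 2√(k·m) = 2√(56500 × 205) = 6807 N·s/m, so ζ = c/c_c = 3630/6807 = 0.5333.
ω_d = ω_n√(1 − ζ²) = 16.60 × √(1 − 0.284) = 14.04 rad/s.
T_d = 2π/ω_d = 0.4474 s.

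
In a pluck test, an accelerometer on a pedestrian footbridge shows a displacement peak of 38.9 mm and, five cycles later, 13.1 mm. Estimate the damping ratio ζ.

0.0346

Logarithmic decrement δ = (1/n)·ln(x₀/x_n) = (1/5)·ln(38.9/13.1) = (1/5)·ln(2.969) = 0.2177.
ζ = δ/√(4π² + δ²) = 0.2177/√(39.48 + 0.0474) = 0.2177/6.287 = 0.03462.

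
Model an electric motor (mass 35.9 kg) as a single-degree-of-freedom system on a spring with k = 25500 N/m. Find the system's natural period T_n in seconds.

ω_n = √(k/m) = √(25500/35.9) = √710.3 = 26.65 rad/s.
T_n = 2π/ω_n = 6.283/26.65 = 0.2358 s.

0.236 s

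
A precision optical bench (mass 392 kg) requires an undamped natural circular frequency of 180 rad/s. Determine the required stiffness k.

12700000 N/m

k = m·ω_n² = 392 × 180.0² = 392 × 32400 = 12700000 N/m.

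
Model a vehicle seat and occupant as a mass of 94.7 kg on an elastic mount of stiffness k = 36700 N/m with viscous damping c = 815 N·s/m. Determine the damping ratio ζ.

0.219

ω_n = √(k/m) = √(36700/94.7) = 19.69 rad/s.
Critical damping c_c = 2√(k·m) = 2√(36700 × 94.7) = 3729 N·s/m, so ζ = c/c_c = 815/3729 = 0.2186.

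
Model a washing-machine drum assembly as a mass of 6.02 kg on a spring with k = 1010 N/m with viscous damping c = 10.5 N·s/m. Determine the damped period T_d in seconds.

0.486 s

ω_n = √(k/m) = √(1010/6.02) = 12.95 rad/s.
Critical damping c_c = 2√(k·m) = 2√(1010 × 6.02) = 156.0 N·s/m, so ζ = c/c_c = 10.5/156.0 = 0.06733.
ω_d = ω_n√(1 − ζ²) = 12.95 × √(1 − 0.00453) = 12.92 rad/s.
T_d = 2π/ω_d = 0.4862 s.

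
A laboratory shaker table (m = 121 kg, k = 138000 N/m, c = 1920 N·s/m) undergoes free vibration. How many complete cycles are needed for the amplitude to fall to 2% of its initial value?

3 cycles

ζ = c/(2√(km)) = 1920/(2√(138000 × 121)) = 1920/8173 = 0.2349.
Logarithmic decrement δ = 2πζ/√(1 − ζ²) = 2π × 0.2349/√(1 − 0.0552) = 1.519.
x_n/x₀ = e^(−nδ) ≤ 0.02; take ln: n ≥ ln(1/0.02)/δ = 3.912/1.519 = 2.576.
So 3 complete cycles are required.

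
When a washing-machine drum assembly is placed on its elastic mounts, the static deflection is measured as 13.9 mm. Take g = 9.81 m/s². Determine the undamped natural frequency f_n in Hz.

4.23 Hz

ω_n = √(g/δ_st) = √(9.81/0.0139) = √705.8 = 26.57 rad/s.
f_n = ω_n/(2π) = 26.57/6.283 = 4.228 Hz.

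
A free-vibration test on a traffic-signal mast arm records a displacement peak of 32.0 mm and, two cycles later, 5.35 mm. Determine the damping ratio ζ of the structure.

Logarithmic decrement δ = (1/n)·ln(x₀/x_n) = (1/2)·ln(32.0/5.35) = (1/2)·ln(5.981) = 0.8943.
ζ = δ/√(4π² + δ²) = 0.8943/√(39.48 + 0.800) = 0.8943/6.347 = 0.1409.

0.141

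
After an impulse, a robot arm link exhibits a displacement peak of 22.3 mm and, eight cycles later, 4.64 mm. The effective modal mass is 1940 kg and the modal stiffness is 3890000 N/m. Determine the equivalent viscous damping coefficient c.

5420 N·s/m

Logarithmic decrement δ = (1/n)·ln(x₀/x_n) = (1/8)·ln(22.3/4.64) = (1/8)·ln(4.806) = 0.1962.
ζ = δ/√(4π² + δ²) = 0.1962/√(39.48 + 0.0385) = 0.1962/6.286 = 0.03122.
c = ζ · 2√(km) = 0.03122 × 2√(3890000 × 1940) = 0.03122 × 173700 = 5424 N·s/m.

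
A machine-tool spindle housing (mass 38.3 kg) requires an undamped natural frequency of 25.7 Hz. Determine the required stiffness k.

999000 N/m

ω_n = 2πf_n = 2π × 25.7 = 161.5 rad/s.
k = m·ω_n² = 38.3 × 161.5² = 38.3 × 26080 = 998700 N/m.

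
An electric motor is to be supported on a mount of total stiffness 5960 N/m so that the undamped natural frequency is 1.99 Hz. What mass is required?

ω_n = 2πf_n = 2π × 1.99 = 12.50 rad/s.
m = k/ω_n² = 5960/12.50² = 5960/156.3 = 38.12 kg.

38.1 kg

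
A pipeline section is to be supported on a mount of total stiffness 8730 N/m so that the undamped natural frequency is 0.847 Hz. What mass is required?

ω_n = 2πf_n = 2π × 0.847 = 5.322 rad/s.
m = k/ω_n² = 8730/5.322² = 8730/28.32 = 308.2 kg.

308 kg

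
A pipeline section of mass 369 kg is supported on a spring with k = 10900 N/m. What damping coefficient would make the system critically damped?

c_c = 2√(k·m) = 2√(10900 × 369) = 2 × 2006 = 4011 N·s/m.

4010 N·s/m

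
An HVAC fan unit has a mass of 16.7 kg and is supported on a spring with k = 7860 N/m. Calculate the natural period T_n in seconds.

0.290 s

ω_n = √(k/m) = √(7860/16.7) = √470.7 = 21.69 rad/s.
T_n = 2π/ω_n = 6.283/21.69 = 0.2896 s.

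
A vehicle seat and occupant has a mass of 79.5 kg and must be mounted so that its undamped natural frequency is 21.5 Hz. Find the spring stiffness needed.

ω_n = 2πf_n = 2π × 21.5 = 135.1 rad/s.
k = m·ω_n² = 79.5 × 135.1² = 79.5 × 18250 = 1451000 N/m.

1450000 N/m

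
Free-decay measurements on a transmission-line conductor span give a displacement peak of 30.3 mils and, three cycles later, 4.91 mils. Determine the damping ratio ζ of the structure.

Logarithmic decrement δ = (1/n)·ln(x₀/x_n) = (1/3)·ln(30.3/4.91) = (1/3)·ln(6.171) = 0.6066.
ζ = δ/√(4π² + δ²) = 0.6066/√(39.48 + 0.368) = 0.6066/6.312 = 0.09610.

0.0961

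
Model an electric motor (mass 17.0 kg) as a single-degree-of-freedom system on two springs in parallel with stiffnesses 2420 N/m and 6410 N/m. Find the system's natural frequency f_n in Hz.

3.63 Hz

Parallel springs add: k_eq = 2420 + 6410 = 8830 N/m.
ω_n = √(k_eq/m) = √(8830/17.0) = √519.4 = 22.79 rad/s.
f_n = ω_n/(2π) = 22.79/6.283 = 3.627 Hz.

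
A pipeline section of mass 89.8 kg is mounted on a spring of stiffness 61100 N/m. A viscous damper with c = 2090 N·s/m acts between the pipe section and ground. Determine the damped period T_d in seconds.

ω_n = √(k/m) = √(61100/89.8) = 26.08 rad/s.
Critical damping c_c = 2√(k·m) = 2√(61100 × 89.8) = 4685 N·s/m, so ζ = c/c_c = 2090/4685 = 0.4461.
ω_d = ω_n√(1 − ζ²) = 26.08 × √(1 − 0.199) = 23.34 rad/s.
T_d = 2π/ω_d = 0.2691 s.

0.269 s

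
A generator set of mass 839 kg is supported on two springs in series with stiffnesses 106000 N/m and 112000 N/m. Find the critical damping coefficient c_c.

Series springs: 1/k_eq = 1/106000 + 1/112000 = 1.836×10^-5, so k_eq = 54460 N/m.
c_c = 2√(k_eq·m) = 2√(54460 × 839) = 2 × 6760 = 13520 N·s/m.

13500 N·s/m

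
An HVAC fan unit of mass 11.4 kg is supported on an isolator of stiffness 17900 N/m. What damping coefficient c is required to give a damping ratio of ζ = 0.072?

c_c = 2√(k·m) = 2√(17900 × 11.4) = 903.5 N·s/m.
c = ζ·c_c = 0.072 × 903.5 = 65.05 N·s/m.

65.0 N·s/m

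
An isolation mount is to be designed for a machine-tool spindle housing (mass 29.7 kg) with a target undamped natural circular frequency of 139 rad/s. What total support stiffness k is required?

k = m·ω_n² = 29.7 × 139.0² = 29.7 × 19320 = 573800 N/m.

574000 N/m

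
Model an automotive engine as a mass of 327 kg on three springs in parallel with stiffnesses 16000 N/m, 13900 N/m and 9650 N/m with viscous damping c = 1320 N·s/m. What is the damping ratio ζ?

Parallel springs add: k_eq = 16000 + 13900 + 9650 = 39550 N/m.
ω_n = √(k_eq/m) = √(39550/327) = 11.00 rad/s.
Critical damping c_c = 2√(k_eq·m) = 2√(39550 × 327) = 7192 N·s/m, so ζ = c/c_c = 1320/7192 = 0.1835.

0.184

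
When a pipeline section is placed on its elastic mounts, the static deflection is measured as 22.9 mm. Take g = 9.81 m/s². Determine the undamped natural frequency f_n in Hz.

3.29 Hz

ω_n = √(g/δ_st) = √(9.81/0.0229) = √428.4 = 20.70 rad/s.
f_n = ω_n/(2π) = 20.70/6.283 = 3.294 Hz.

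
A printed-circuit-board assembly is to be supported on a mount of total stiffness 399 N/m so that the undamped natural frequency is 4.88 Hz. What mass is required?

ω_n = 2πf_n = 2π × 4.88 = 30.66 rad/s.
m = k/ω_n² = 399/30.66² = 399/940.2 = 0.4244 kg.

0.424 kg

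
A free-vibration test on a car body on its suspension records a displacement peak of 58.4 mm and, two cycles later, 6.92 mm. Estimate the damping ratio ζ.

0.167

Logarithmic decrement δ = (1/n)·ln(x₀/x_n) = (1/2)·ln(58.4/6.92) = (1/2)·ln(8.439) = 1.066.
ζ = δ/√(4π² + δ²) = 1.066/√(39.48 + 1.14) = 1.066/6.373 = 0.1673.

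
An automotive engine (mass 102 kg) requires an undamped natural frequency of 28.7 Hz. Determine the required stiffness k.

3320000 N/m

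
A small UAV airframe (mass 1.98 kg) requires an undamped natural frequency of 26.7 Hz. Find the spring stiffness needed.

55700 N/m

ω_n = 2πf_n = 2π × 26.7 = 167.8 rad/s.
k = m·ω_n² = 1.98 × 167.8² = 1.98 × 28140 = 55720 N/m.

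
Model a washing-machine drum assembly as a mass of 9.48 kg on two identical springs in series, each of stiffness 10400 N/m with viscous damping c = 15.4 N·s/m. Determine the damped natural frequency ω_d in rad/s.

Series springs: 1/k_eq = 2/10400, so k_eq = 10400/2 = 5200 N/m.
ω_n = √(k_eq/m) = √(5200/9.48) = 23.42 rad/s.
Critical damping c_c = 2√(k_eq·m) = 2√(5200 × 9.48) = 444.1 N·s/m, so ζ = c/c_c = 15.4/444.1 = 0.03468.
ω_d = ω_n√(1 − ζ²) = 23.42 × √(1 − 0.00120) = 23.41 rad/s.

23.4 rad/s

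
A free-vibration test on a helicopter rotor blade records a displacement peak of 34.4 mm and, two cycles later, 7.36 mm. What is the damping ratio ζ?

0.122

Logarithmic decrement δ = (1/n)·ln(x₀/x_n) = (1/2)·ln(34.4/7.36) = (1/2)·ln(4.674) = 0.7710.
ζ = δ/√(4π² + δ²) = 0.7710/√(39.48 + 0.594) = 0.7710/6.330 = 0.1218.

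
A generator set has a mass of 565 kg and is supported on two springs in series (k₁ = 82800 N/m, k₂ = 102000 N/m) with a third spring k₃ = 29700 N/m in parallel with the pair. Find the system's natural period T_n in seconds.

0.544 s

Series pair: k_s = k₁k₂/(k₁+k₂) = (82800)(102000)/(82800 + 102000) = 45700 N/m. In parallel with k₃: k_eq = 45700 + 29700 = 75400 N/m.
ω_n = √(k_eq/m) = √(75400/565) = √133.5 = 11.55 rad/s.
T_n = 2π/ω_n = 6.283/11.55 = 0.5439 s.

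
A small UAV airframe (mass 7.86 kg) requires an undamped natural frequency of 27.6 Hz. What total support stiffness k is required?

ω_n = 2πf_n = 2π × 27.6 = 173.4 rad/s.
k = m·ω_n² = 7.86 × 173.4² = 7.86 × 30070 = 236400 N/m.

236000 N/m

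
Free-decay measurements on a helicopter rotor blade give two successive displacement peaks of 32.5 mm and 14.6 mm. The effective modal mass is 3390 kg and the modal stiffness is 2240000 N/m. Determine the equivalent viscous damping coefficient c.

Logarithmic decrement δ = (1/n)·ln(x₀/x_n) = (1/1)·ln(32.5/14.6) = (1/1)·ln(2.226) = 0.8002.
ζ = δ/√(4π² + δ²) = 0.8002/√(39.48 + 0.640) = 0.8002/6.334 = 0.1263.
c = ζ · 2√(km) = 0.1263 × 2√(2240000 × 3390) = 0.1263 × 174300 = 22020 N·s/m.

22000 N·s/m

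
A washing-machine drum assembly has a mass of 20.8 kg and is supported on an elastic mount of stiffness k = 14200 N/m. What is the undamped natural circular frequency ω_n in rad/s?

ω_n = √(k/m) = √(14200/20.8) = √682.7 = 26.13 rad/s.

26.1 rad/s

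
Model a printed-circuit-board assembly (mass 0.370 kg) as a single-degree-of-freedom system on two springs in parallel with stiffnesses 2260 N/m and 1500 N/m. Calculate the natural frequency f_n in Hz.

16.0 Hz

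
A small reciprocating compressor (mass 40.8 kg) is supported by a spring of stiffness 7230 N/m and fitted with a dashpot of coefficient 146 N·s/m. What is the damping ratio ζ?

0.134

ω_n = √(k/m) = √(7230/40.8) = 13.31 rad/s.
Critical damping c_c = 2√(k·m) = 2√(7230 × 40.8) = 1086 N·s/m, so ζ = c/c_c = 146/1086 = 0.1344.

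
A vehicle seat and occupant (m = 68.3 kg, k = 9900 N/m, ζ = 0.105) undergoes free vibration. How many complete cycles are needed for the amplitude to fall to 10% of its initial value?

Logarithmic decrement δ = 2πζ/√(1 − ζ²) = 2π × 0.1050/√(1 − 0.0110) = 0.6634.
x_n/x₀ = e^(−nδ) ≤ 0.1; take ln: n ≥ ln(1/0.1)/δ = 2.303/0.6634 = 3.471.
So 4 complete cycles are required.

4 cycles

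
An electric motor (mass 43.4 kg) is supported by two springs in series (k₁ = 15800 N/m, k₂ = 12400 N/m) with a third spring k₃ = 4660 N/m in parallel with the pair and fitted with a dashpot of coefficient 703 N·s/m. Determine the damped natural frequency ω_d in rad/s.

14.2 rad/s

Series pair: k_s = k₁k₂/(k₁+k₂) = (15800)(12400)/(15800 + 12400) = 6948 N/m. In parallel with k₃: k_eq = 6948 + 4660 = 11610 N/m.
ω_n = √(k_eq/m) = √(11610/43.4) = 16.35 rad/s.
Critical damping c_c = 2√(k_eq·m) = 2√(11610 × 43.4) = 1420 N·s/m, so ζ = c/c_c = 703/1420 = 0.4952.
ω_d = ω_n√(1 − ζ²) = 16.35 × √(1 − 0.245) = 14.21 rad/s.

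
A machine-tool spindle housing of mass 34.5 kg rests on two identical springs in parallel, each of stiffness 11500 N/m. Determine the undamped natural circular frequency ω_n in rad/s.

25.8 rad/s

Parallel springs add: k_eq = 2 × 11500 = 23000 N/m.
ω_n = √(k_eq/m) = √(23000/34.5) = √666.7 = 25.82 rad/s.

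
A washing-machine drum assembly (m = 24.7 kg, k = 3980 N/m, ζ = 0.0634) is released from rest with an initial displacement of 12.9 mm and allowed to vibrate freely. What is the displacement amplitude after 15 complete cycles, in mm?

Logarithmic decrement δ = 2πζ/√(1 − ζ²) = 2π × 0.06340/√(1 − 0.00402) = 0.3992.
After n cycles, x_n/x₀ = e^(−nδ), so x_15 = 12.9 × e^(−15 × 0.3992) = 12.9 × 0.002510 = 0.03238 mm.

0.0324 mm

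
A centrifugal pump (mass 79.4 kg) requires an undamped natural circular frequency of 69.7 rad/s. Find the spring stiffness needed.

k = m·ω_n² = 79.4 × 69.70² = 79.4 × 4858 = 385700 N/m.

386000 N/m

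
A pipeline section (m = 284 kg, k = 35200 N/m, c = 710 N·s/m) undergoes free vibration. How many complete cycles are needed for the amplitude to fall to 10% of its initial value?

ζ = c/(2√(km)) = 710/(2√(35200 × 284)) = 710/6324 = 0.1123.
Logarithmic decrement δ = 2πζ/√(1 − ζ²) = 2π × 0.1123/√(1 − 0.0126) = 0.7100.
x_n/x₀ = e^(−nδ) ≤ 0.1; take ln: n ≥ ln(1/0.1)/δ = 2.303/0.7100 = 3.243.
So 4 complete cycles are required.

4 cycles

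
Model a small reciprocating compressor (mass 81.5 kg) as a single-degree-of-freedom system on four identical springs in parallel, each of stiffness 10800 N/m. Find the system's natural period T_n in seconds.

Parallel springs add: k_eq = 4 × 10800 = 43200 N/m.
ω_n = √(k_eq/m) = √(43200/81.5) = √530.1 = 23.02 rad/s.
T_n = 2π/ω_n = 6.283/23.02 = 0.2729 s.

0.273 s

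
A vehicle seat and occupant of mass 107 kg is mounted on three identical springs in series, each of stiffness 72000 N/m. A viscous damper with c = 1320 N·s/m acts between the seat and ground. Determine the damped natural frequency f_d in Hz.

2.17 Hz

Series springs: 1/k_eq = 3/72000, so k_eq = 72000/3 = 24000 N/m.
ω_n = √(k_eq/m) = √(24000/107) = 14.98 rad/s.
Critical damping c_c = 2√(k_eq·m) = 2√(24000 × 107) = 3205 N·s/m, so ζ = c/c_c = 1320/3205 = 0.4119.
ω_d = ω_n√(1 − ζ²) = 14.98 × √(1 − 0.170) = 13.65 rad/s.
f_d = ω_d/(2π) = 2.172 Hz.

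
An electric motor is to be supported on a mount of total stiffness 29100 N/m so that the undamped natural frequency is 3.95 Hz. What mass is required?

47.2 kg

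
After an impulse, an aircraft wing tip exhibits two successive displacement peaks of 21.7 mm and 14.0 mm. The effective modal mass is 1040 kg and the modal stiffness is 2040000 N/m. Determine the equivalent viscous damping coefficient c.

Logarithmic decrement δ = (1/n)·ln(x₀/x_n) = (1/1)·ln(21.7/14.0) = (1/1)·ln(1.550) = 0.4383.
ζ = δ/√(4π² + δ²) = 0.4383/√(39.48 + 0.192) = 0.4383/6.298 = 0.06958.
c = ζ · 2√(km) = 0.06958 × 2√(2040000 × 1040) = 0.06958 × 92120 = 6410 N·s/m.

6410 N·s/m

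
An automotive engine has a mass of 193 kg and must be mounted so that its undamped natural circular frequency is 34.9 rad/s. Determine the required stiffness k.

235000 N/m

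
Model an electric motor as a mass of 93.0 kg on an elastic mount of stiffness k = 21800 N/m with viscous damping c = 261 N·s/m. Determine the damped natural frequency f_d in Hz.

ω_n = √(k/m) = √(21800/93.0) = 15.31 rad/s.
Critical damping c_c = 2√(k·m) = 2√(21800 × 93.0) = 2848 N·s/m, so ζ = c/c_c = 261/2848 = 0.09165.
ω_d = ω_n√(1 − ζ²) = 15.31 × √(1 − 0.00840) = 15.25 rad/s.
f_d = ω_d/(2π) = 2.426 Hz.

2.43 Hz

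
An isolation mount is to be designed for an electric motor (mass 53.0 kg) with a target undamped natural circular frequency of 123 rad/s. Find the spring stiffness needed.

802000 N/m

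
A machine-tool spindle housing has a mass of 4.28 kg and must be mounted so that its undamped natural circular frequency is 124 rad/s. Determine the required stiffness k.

65800 N/m

k = m·ω_n² = 4.28 × 124.0² = 4.28 × 15380 = 65810 N/m.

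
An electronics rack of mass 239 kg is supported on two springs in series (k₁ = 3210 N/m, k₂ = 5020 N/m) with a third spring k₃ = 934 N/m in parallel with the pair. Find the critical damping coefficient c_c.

Series pair: k_s = k₁k₂/(k₁+k₂) = (3210)(5020)/(3210 + 5020) = 1958 N/m. In parallel with k₃: k_eq = 1958 + 934 = 2892 N/m.
c_c = 2√(k_eq·m) = 2√(2892 × 239) = 2 × 831.4 = 1663 N·s/m.

1660 N·s/m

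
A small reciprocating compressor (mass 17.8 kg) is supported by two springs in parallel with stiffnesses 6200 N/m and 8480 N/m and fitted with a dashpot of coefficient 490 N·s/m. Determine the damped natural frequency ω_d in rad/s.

25.2 rad/s

Parallel springs add: k_eq = 6200 + 8480 = 14680 N/m.
ω_n = √(k_eq/m) = √(14680/17.8) = 28.72 rad/s.
Critical damping c_c = 2√(k_eq·m) = 2√(14680 × 17.8) = 1022 N·s/m, so ζ = c/c_c = 490/1022 = 0.4793.
ω_d = ω_n√(1 − ζ²) = 28.72 × √(1 − 0.230) = 25.20 rad/s.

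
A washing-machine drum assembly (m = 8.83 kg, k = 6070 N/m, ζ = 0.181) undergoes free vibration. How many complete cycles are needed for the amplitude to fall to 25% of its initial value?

2 cycles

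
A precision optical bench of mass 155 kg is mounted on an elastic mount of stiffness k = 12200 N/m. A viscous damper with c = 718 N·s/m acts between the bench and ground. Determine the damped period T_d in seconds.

ω_n = √(k/m) = √(12200/155) = 8.872 rad/s.
Critical damping c_c = 2√(k·m) = 2√(12200 × 155) = 2750 N·s/m, so ζ = c/c_c = 718/2750 = 0.2611.
ω_d = ω_n√(1 − ζ²) = 8.872 × √(1 − 0.0682) = 8.564 rad/s.
T_d = 2π/ω_d = 0.7337 s.

0.734 s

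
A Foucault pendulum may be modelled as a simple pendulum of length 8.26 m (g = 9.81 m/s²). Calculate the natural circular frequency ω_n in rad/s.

For a simple pendulum ω_n = √(g/L) = √(9.81/8.26) = √1.188 = 1.090 rad/s.

1.09 rad/s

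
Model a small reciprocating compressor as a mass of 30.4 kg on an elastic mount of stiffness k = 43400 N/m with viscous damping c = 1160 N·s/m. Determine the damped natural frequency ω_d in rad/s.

32.6 rad/s

ω_n = √(k/m) = √(43400/30.4) = 37.78 rad/s.
Critical damping c_c = 2√(k·m) = 2√(43400 × 30.4) = 2297 N·s/m, so ζ = c/c_c = 1160/2297 = 0.5049.
ω_d = ω_n√(1 − ζ²) = 37.78 × √(1 − 0.255) = 32.61 rad/s.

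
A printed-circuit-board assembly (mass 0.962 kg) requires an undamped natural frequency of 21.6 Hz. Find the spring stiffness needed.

17700 N/m

ω_n = 2πf_n = 2π × 21.6 = 135.7 rad/s.
k = m·ω_n² = 0.962 × 135.7² = 0.962 × 18420 = 17720 N/m.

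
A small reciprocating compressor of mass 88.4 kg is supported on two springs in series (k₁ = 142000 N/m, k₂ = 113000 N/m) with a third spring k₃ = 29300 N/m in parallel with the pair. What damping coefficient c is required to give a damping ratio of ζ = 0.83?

4740 N·s/m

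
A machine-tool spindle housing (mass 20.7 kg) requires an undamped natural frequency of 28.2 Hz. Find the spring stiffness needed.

650000 N/m

ω_n = 2πf_n = 2π × 28.2 = 177.2 rad/s.
k = m·ω_n² = 20.7 × 177.2² = 20.7 × 31390 = 649900 N/m.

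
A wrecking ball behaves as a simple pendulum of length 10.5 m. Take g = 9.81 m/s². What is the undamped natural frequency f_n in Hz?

0.154 Hz

For a simple pendulum ω_n = √(g/L) = √(9.81/10.5) = √0.9343 = 0.9666 rad/s.
f_n = ω_n/(2π) = 0.9666/6.283 = 0.1538 Hz.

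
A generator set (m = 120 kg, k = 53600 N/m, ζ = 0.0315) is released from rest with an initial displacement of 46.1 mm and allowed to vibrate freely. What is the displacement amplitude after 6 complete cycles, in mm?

14.1 mm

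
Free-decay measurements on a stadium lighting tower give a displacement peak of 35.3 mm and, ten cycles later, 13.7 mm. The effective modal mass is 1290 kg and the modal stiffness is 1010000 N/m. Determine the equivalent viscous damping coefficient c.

Logarithmic decrement δ = (1/n)·ln(x₀/x_n) = (1/10)·ln(35.3/13.7) = (1/10)·ln(2.577) = 0.09465.
ζ = δ/√(4π² + δ²) = 0.09465/√(39.48 + 0.00896) = 0.09465/6.284 = 0.01506.
c = ζ · 2√(km) = 0.01506 × 2√(1010000 × 1290) = 0.01506 × 72190 = 1087 N·s/m.

1090 N·s/m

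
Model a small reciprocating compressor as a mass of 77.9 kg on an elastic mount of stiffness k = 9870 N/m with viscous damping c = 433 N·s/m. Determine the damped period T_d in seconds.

ω_n = √(k/m) = √(9870/77.9) = 11.26 rad/s.
Critical damping c_c = 2√(k·m) = 2√(9870 × 77.9) = 1754 N·s/m, so ζ = c/c_c = 433/1754 = 0.2469.
ω_d = ω_n√(1 − ζ²) = 11.26 × √(1 − 0.0610) = 10.91 rad/s.
T_d = 2π/ω_d = 0.5760 s.

0.576 s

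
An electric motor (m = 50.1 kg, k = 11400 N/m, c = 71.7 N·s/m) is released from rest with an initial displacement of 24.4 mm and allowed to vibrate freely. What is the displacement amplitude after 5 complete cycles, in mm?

5.49 mm

ζ = c/(2√(km)) = 71.7/(2√(11400 × 50.1)) = 71.7/1511 = 0.04744.
Logarithmic decrement δ = 2πζ/√(1 − ζ²) = 2π × 0.04744/√(1 − 0.00225) = 0.2984.
After n cycles, x_n/x₀ = e^(−nδ), so x_5 = 24.4 × e^(−5 × 0.2984) = 24.4 × 0.2249 = 5.488 mm.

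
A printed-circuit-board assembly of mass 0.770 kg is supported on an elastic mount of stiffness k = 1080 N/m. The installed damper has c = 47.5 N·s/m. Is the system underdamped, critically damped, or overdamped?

c_c = 2√(k·m) = 57.67 N·s/m; ζ = c/c_c = 47.5/57.67 = 0.824.
Since ζ < 1 the system is underdamped.

underdamped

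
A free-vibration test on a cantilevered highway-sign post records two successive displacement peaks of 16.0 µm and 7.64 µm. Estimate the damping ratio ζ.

0.117

Logarithmic decrement δ = (1/n)·ln(x₀/x_n) = (1/1)·ln(16.0/7.64) = (1/1)·ln(2.094) = 0.7392.
ζ = δ/√(4π² + δ²) = 0.7392/√(39.48 + 0.546) = 0.7392/6.327 = 0.1168.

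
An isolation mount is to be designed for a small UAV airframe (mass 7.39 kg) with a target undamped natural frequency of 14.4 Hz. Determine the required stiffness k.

ω_n = 2πf_n = 2π × 14.4 = 90.48 rad/s.
k = m·ω_n² = 7.39 × 90.48² = 7.39 × 8186 = 60500 N/m.

60500 N/m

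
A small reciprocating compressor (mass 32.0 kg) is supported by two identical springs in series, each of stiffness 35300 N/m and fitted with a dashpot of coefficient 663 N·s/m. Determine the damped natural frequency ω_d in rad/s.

21.1 rad/s

Series springs: 1/k_eq = 2/35300, so k_eq = 35300/2 = 17650 N/m.
ω_n = √(k_eq/m) = √(17650/32.0) = 23.49 rad/s.
Critical damping c_c = 2√(k_eq·m) = 2√(17650 × 32.0) = 1503 N·s/m, so ζ = c/c_c = 663/1503 = 0.4411.
ω_d = ω_n√(1 − ζ²) = 23.49 × √(1 − 0.195) = 21.08 rad/s.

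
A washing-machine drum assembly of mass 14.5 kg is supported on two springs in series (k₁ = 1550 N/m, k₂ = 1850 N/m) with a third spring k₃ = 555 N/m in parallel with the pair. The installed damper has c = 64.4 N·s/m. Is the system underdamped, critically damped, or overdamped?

underdamped

Series pair: k_s = k₁k₂/(k₁+k₂) = (1550)(1850)/(1550 + 1850) = 843.4 N/m. In parallel with k₃: k_eq = 843.4 + 555 = 1398 N/m.
c_c = 2√(k_eq·m) = 284.8 N·s/m; ζ = c/c_c = 64.4/284.8 = 0.226.
Since ζ < 1 the system is underdamped.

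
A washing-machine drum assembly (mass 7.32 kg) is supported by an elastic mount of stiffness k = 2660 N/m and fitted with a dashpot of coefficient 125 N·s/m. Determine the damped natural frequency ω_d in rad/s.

17.0 rad/s

ω_n = √(k/m) = √(2660/7.32) = 19.06 rad/s.
Critical damping c_c = 2√(k·m) = 2√(2660 × 7.32) = 279.1 N·s/m, so ζ = c/c_c = 125/279.1 = 0.4479.
ω_d = ω_n√(1 − ζ²) = 19.06 × √(1 − 0.201) = 17.04 rad/s.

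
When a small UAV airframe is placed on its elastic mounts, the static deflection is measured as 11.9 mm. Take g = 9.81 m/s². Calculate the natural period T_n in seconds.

0.219 s

ω_n = √(g/δ_st) = √(9.81/0.0119) = √824.4 = 28.71 rad/s.
T_n = 2π/ω_n = 6.283/28.71 = 0.2188 s.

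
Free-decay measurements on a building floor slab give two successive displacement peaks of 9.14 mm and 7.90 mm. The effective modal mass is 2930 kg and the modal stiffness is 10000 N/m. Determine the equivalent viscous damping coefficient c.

251 N·s/m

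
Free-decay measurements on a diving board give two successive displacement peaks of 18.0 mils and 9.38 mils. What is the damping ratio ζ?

Logarithmic decrement δ = (1/n)·ln(x₀/x_n) = (1/1)·ln(18.0/9.38) = (1/1)·ln(1.919) = 0.6518.
ζ = δ/√(4π² + δ²) = 0.6518/√(39.48 + 0.425) = 0.6518/6.317 = 0.1032.

0.103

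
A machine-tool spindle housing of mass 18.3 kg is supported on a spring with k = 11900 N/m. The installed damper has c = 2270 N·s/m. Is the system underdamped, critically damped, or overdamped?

c_c = 2√(k·m) = 933.3 N·s/m; ζ = c/c_c = 2270/933.3 = 2.43.
Since ζ > 1 the system is overdamped.

overdamped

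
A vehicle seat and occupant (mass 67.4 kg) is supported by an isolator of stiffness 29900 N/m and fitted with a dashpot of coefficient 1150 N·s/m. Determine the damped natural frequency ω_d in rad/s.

ω_n = √(k/m) = √(29900/67.4) = 21.06 rad/s.
Critical damping c_c = 2√(k·m) = 2√(29900 × 67.4) = 2839 N·s/m, so ζ = c/c_c = 1150/2839 = 0.4050.
ω_d = ω_n√(1 − ζ²) = 21.06 × √(1 − 0.164) = 19.26 rad/s.

19.3 rad/s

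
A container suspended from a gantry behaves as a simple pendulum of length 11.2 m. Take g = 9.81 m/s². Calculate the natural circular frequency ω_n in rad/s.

0.936 rad/s

For a simple pendulum ω_n = √(g/L) = √(9.81/11.2) = √0.8759 = 0.9359 rad/s.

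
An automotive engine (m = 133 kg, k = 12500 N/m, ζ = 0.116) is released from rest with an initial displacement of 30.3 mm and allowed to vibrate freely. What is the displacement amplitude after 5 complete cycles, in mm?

0.773 mm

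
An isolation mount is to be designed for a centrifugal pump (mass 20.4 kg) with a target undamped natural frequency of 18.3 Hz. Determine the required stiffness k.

ω_n = 2πf_n = 2π × 18.3 = 115.0 rad/s.
k = m·ω_n² = 20.4 × 115.0² = 20.4 × 13220 = 269700 N/m.

270000 N/m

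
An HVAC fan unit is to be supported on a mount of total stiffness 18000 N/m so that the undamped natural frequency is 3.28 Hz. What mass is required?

ω_n = 2πf_n = 2π × 3.28 = 20.61 rad/s.
m = k/ω_n² = 18000/20.61² = 18000/424.7 = 42.38 kg.

42.4 kg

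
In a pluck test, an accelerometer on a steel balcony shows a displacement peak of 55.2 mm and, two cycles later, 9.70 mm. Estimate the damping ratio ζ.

0.137

Logarithmic decrement δ = (1/n)·ln(x₀/x_n) = (1/2)·ln(55.2/9.70) = (1/2)·ln(5.691) = 0.8694.
ζ = δ/√(4π² + δ²) = 0.8694/√(39.48 + 0.756) = 0.8694/6.343 = 0.1371.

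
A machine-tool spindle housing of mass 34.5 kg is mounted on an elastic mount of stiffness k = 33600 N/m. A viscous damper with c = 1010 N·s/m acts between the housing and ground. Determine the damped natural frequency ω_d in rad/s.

ω_n = √(k/m) = √(33600/34.5) = 31.21 rad/s.
Critical damping c_c = 2√(k·m) = 2√(33600 × 34.5) = 2153 N·s/m, so ζ = c/c_c = 1010/2153 = 0.4690.
ω_d = ω_n√(1 − ζ²) = 31.21 × √(1 − 0.220) = 27.56 rad/s.

27.6 rad/s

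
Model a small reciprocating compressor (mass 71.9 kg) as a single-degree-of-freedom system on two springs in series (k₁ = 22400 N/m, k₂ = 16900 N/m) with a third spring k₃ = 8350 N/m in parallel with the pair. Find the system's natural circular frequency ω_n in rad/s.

Series pair: k_s = k₁k₂/(k₁+k₂) = (22400)(16900)/(22400 + 16900) = 9633 N/m. In parallel with k₃: k_eq = 9633 + 8350 = 17980 N/m.
ω_n = √(k_eq/m) = √(17980/71.9) = √250.1 = 15.81 rad/s.

15.8 rad/s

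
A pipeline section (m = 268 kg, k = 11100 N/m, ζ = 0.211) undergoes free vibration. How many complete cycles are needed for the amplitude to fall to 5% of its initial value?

Logarithmic decrement δ = 2πζ/√(1 − ζ²) = 2π × 0.2110/√(1 − 0.0445) = 1.356.
x_n/x₀ = e^(−nδ) ≤ 0.05; take ln: n ≥ ln(1/0.05)/δ = 2.996/1.356 = 2.209.
So 3 complete cycles are required.

3 cycles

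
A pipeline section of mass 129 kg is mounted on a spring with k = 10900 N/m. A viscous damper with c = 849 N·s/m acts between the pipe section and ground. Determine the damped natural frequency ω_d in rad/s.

ω_n = √(k/m) = √(10900/129) = 9.192 rad/s.
Critical damping c_c = 2√(k·m) = 2√(10900 × 129) = 2372 N·s/m, so ζ = c/c_c = 849/2372 = 0.3580.
ω_d = ω_n√(1 − ζ²) = 9.192 × √(1 − 0.128) = 8.583 rad/s.

8.58 rad/s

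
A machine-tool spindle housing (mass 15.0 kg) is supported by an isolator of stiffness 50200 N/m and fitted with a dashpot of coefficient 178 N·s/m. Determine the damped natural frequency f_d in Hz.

9.16 Hz

ω_n = √(k/m) = √(50200/15.0) = 57.85 rad/s.
Critical damping c_c = 2√(k·m) = 2√(50200 × 15.0) = 1736 N·s/m, so ζ = c/c_c = 178/1736 = 0.1026.
ω_d = ω_n√(1 − ζ²) = 57.85 × √(1 − 0.0105) = 57.55 rad/s.
f_d = ω_d/(2π) = 9.159 Hz.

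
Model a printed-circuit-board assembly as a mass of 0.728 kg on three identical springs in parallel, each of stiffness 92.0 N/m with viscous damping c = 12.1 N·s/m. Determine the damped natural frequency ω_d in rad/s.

17.6 rad/s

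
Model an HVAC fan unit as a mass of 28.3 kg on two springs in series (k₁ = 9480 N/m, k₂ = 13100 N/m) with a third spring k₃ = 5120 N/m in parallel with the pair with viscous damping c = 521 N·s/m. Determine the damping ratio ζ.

0.475

Series pair: k_s = k₁k₂/(k₁+k₂) = (9480)(13100)/(9480 + 13100) = 5500 N/m. In parallel with k₃: k_eq = 5500 + 5120 = 10620 N/m.
ω_n = √(k_eq/m) = √(10620/28.3) = 19.37 rad/s.
Critical damping c_c = 2√(k_eq·m) = 2√(10620 × 28.3) = 1096 N·s/m, so ζ = c/c_c = 521/1096 = 0.4752.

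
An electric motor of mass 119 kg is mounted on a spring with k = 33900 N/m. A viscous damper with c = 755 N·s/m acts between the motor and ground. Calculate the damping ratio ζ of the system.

ω_n = √(k/m) = √(33900/119) = 16.88 rad/s.
Critical damping c_c = 2√(k·m) = 2√(33900 × 119) = 4017 N·s/m, so ζ = c/c_c = 755/4017 = 0.1880.

0.188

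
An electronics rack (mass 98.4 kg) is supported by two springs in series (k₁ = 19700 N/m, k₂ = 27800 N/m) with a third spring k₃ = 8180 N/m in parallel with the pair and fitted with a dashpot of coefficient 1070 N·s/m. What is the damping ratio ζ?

0.384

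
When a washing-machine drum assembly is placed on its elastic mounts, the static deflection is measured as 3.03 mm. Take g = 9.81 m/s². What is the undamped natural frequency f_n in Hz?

ω_n = √(g/δ_st) = √(9.81/0.00303) = √3238 = 56.90 rad/s.
f_n = ω_n/(2π) = 56.90/6.283 = 9.056 Hz.

9.06 Hz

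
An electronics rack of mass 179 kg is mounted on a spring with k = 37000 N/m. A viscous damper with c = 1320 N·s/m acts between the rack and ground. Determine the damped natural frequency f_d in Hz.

2.21 Hz

ω_n = √(k/m) = √(37000/179) = 14.38 rad/s.
Critical damping c_c = 2√(k·m) = 2√(37000 × 179) = 5147 N·s/m, so ζ = c/c_c = 1320/5147 = 0.2565.
ω_d = ω_n√(1 − ζ²) = 14.38 × √(1 − 0.0658) = 13.90 rad/s.
f_d = ω_d/(2π) = 2.212 Hz.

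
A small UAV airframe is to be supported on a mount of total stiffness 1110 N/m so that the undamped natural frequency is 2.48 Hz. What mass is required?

4.57 kg

ω_n = 2πf_n = 2π × 2.48 = 15.58 rad/s.
m = k/ω_n² = 1110/15.58² = 1110/242.8 = 4.572 kg.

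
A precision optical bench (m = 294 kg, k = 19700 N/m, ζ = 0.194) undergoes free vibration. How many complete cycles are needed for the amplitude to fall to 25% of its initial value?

Logarithmic decrement δ = 2πζ/√(1 − ζ²) = 2π × 0.1940/√(1 − 0.0376) = 1.243.
x_n/x₀ = e^(−nδ) ≤ 0.25; take ln: n ≥ ln(1/0.25)/δ = 1.386/1.243 = 1.116.
So 2 complete cycles are required.

2 cycles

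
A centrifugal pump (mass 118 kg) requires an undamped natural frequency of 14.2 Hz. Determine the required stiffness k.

ω_n = 2πf_n = 2π × 14.2 = 89.22 rad/s.
k = m·ω_n² = 118 × 89.22² = 118 × 7960 = 939300 N/m.

939000 N/m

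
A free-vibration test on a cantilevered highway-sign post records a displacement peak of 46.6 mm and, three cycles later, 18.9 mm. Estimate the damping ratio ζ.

0.0478

Logarithmic decrement δ = (1/n)·ln(x₀/x_n) = (1/3)·ln(46.6/18.9) = (1/3)·ln(2.466) = 0.3008.
ζ = δ/√(4π² + δ²) = 0.3008/√(39.48 + 0.0905) = 0.3008/6.290 = 0.04782.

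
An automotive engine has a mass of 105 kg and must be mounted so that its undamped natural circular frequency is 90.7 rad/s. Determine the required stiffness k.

864000 N/m

k = m·ω_n² = 105 × 90.70² = 105 × 8226 = 863800 N/m.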